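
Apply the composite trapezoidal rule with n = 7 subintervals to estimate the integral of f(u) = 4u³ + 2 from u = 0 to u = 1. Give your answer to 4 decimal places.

h = (1 − 0)/7 = 0.142857.
Nodes u₀,…,u₇ = 0, 0.142857, 0.285714, 0.428571, 0.571429, 0.714286, 0.857143, 1.
f(u) = 4u³ + 2: f₀=2, f₁=2.011662, f₂=2.093294, f₃=2.314869, f₄=2.746356, f₅=3.457726, f₆=4.518950, f₇=6.
(h/2)·[f₀ + 2f₁ + 2f₂ + 2f₃ + 2f₄ + 2f₅ + 2f₆ + f₇] = 0.071429·(42.285714) = 3.0204.

3.0204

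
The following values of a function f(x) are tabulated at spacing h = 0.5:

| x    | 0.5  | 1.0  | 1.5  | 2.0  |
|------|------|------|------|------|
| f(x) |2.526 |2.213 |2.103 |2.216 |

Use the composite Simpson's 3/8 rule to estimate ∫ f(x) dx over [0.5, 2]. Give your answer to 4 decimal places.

3.3169

h = 0.5, n = 3.
(3h/8)·[y₀ + 3y₁ + 3y₂ + y₃] = 0.1875·(17.690) = 3.3169.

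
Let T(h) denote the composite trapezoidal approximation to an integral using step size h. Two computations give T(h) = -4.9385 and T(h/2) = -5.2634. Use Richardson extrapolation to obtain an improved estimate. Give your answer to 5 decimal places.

-5.37170

R = (4·T(h/2) − T(h)) / 3 = (4·(-5.2634) − (-4.9385))/3 = (-16.1151)/3 = -5.37170.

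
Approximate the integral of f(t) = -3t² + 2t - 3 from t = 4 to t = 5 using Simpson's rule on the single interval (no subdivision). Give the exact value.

S = (b−a)/6 · [f(4) + 4f(4.5) + f(5)] = 0.166667·[(-43) + 4·(-54.75) + (-68)] = -55.

-55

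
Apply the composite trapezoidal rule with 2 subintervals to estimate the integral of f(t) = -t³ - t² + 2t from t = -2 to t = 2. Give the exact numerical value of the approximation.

-8

h = (2 − (-2))/2 = 2.
Nodes t₀,…,t₂ = -2, 0, 2.
f(t) = -t³ - t² + 2t: f₀=0, f₁=0, f₂=-8.
(h/2)·[f₀ + 2f₁ + f₂] = 1·(-8) = -8.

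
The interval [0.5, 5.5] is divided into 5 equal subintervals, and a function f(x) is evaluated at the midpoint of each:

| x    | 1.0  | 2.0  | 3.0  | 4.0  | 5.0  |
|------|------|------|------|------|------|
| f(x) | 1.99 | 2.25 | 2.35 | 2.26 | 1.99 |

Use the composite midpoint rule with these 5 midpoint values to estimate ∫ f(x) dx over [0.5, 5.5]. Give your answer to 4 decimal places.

h = 1, n = 5.
h·[y(m₁) + y(m₂) + y(m₃) + y(m₄) + y(m₅)] = 1·(10.84) = 10.8400.

10.8400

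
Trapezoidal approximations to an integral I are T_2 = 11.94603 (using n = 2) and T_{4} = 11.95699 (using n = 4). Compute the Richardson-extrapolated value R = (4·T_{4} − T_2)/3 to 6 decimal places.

R = (4·T_{4} − T_2) / 3 = (4·11.95699 − 11.94603)/3 = (35.88193)/3 = 11.960643.

11.960643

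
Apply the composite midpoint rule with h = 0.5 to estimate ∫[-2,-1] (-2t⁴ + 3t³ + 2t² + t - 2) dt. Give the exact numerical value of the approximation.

h = (-1 − (-2))/2 = 0.5.
Midpoints m₁,…,m₂ = -1.75, -1.25.
f(m₁)=-32.4609375, f(m₂)=-10.8671875.
h·[f(m₁) + f(m₂)] = 0.5·(-43.328125) = -21.6640625.

-21.6640625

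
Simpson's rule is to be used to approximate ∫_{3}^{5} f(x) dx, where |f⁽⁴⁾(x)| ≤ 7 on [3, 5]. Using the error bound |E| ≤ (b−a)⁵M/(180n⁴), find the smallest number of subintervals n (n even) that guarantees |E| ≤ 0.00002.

16

Need 224/(180n⁴) ≤ 0.00002.
n⁴ ≥ 224/(180·0.00002) = 62222.2 ⇒ n ≥ 15.7938, so the smallest even n is 16. (n must be even for Simpson's rule.)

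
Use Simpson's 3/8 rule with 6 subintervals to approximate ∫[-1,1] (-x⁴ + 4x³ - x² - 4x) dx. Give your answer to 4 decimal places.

h = (1 − (-1))/6 = 0.333333.
Nodes x₀,…,x₆ = -1, -0.666667, -0.333333, 0, 0.333333, 0.666667, 1.
f(x) = -x⁴ + 4x³ - x² - 4x: f₀=-2, f₁=0.839506, f₂=1.061728, f₃=0, f₄=-1.308642, f₅=-2.123457, f₆=-2.
(3h/8)·[f₀ + 3f₁ + 3f₂ + 2f₃ + 3f₄ + 3f₅ + f₆] = 0.125·(-8.592593) = -1.0741.

-1.0741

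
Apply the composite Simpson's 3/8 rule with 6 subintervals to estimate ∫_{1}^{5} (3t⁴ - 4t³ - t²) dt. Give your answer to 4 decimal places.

1209.7778

h = (5 − 1)/6 = 0.666667.
Nodes t₀,…,t₆ = 1, 1.666667, 2.333333, 3, 3.666667, 4.333333, 5.
f(t) = 3t⁴ - 4t³ - t²: f₀=-2, f₁=1.851852, f₂=32.666667, f₃=126, f₄=331.629630, f₅=713.555556, f₆=1350.
(3h/8)·[f₀ + 3f₁ + 3f₂ + 2f₃ + 3f₄ + 3f₅ + f₆] = 0.25·(4839.111111) = 1209.7778.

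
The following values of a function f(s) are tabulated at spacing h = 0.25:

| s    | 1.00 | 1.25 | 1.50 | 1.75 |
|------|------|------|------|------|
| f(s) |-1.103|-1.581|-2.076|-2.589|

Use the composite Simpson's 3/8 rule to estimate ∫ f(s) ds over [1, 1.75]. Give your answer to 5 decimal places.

h = 0.25, n = 3.
(3h/8)·[y₀ + 3y₁ + 3y₂ + y₃] = 0.09375·(-14.663) = -1.37466.

-1.37466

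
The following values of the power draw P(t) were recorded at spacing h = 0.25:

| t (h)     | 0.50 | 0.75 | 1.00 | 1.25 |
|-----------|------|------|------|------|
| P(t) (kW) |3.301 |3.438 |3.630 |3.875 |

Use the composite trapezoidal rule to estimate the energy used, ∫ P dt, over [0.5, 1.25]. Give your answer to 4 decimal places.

h = 0.25, n = 3.
(h/2)·[y₀ + 2y₁ + 2y₂ + y₃] = 0.125·(21.312) = 2.6640.

2.6640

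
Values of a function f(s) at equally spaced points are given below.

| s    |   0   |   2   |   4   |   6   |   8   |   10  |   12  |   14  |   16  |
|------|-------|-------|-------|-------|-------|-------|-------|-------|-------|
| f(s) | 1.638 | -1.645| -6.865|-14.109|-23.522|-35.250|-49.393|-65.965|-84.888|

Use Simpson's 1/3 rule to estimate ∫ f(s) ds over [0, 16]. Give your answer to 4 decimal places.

h = 2, n = 8.
(h/3)·[y₀ + 4y₁ + 2y₂ + 4y₃ + 2y₄ + 4y₅ + 2y₆ + 4y₇ + y₈] = 0.666667·(-710.686) = -473.7907.

-473.7907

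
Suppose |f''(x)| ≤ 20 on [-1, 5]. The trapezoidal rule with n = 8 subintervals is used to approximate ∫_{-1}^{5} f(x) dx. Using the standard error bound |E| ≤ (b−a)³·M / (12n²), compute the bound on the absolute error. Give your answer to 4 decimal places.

5.6250

|E| ≤ (6)³·20 / (12·8²) = 4320/768 = 5.6250.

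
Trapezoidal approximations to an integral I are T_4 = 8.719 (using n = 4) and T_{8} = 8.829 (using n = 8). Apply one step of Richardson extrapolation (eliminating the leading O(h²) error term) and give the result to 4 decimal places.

8.8657

R = (4·T_{8} − T_4) / 3 = (4·8.829 − 8.719)/3 = (26.597)/3 = 8.8657.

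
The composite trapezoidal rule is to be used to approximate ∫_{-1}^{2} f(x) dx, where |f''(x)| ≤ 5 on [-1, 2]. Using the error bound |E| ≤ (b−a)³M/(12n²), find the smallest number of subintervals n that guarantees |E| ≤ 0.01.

Need 135/(12n²) ≤ 0.01.
n² ≥ 135/(12·0.01) = 1125 ⇒ n ≥ 33.5410, so the smallest n is 34.

34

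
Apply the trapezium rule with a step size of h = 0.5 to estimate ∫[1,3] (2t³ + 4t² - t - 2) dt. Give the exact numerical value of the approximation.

68

h = (3 − 1)/4 = 0.5.
Nodes t₀,…,t₄ = 1, 1.5, 2, 2.5, 3.
f(t) = 2t³ + 4t² - t - 2: f₀=3, f₁=12.25, f₂=28, f₃=51.75, f₄=85.
(h/2)·[f₀ + 2f₁ + 2f₂ + 2f₃ + f₄] = 0.25·(272) = 68.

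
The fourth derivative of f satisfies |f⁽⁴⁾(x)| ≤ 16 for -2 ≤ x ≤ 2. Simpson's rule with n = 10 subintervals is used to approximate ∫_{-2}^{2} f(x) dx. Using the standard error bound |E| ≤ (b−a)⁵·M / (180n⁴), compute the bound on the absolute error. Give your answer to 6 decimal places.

0.009102

|E| ≤ (4)⁵·16 / (180·10⁴) = 16384/1800000 = 0.009102.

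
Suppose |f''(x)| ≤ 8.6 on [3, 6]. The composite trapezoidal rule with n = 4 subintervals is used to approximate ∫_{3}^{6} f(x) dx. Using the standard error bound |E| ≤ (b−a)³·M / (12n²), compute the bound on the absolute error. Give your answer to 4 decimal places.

1.2094

|E| ≤ (3)³·8.6 / (12·4²) = 232.2/192 = 1.2094.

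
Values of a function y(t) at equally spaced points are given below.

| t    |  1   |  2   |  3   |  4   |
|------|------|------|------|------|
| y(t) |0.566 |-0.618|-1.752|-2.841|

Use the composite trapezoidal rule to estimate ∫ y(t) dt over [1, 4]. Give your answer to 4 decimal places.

h = 1, n = 3.
(h/2)·[y₀ + 2y₁ + 2y₂ + y₃] = 0.5·(-7.015) = -3.5075.

-3.5075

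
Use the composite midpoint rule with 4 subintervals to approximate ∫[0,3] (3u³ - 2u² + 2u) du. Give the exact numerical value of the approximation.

h = (3 − 0)/4 = 0.75.
Midpoints m₁,…,m₄ = 0.375, 1.125, 1.875, 2.625.
f(m₁)=0.626953125, f(m₂)=3.990234375, f(m₃)=16.494140625, f(m₄)=45.732421875.
h·[f(m₁) + f(m₂) + f(m₃) + f(m₄)] = 0.75·(66.84375) = 50.1328125.

50.1328125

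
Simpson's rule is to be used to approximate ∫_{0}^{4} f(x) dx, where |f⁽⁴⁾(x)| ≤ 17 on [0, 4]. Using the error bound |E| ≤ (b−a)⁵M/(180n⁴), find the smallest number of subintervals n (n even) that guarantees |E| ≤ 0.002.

Need 17408/(180n⁴) ≤ 0.002.
n⁴ ≥ 17408/(180·0.002) = 48355.6 ⇒ n ≥ 14.8290, so the smallest even n is 16. (n must be even for Simpson's rule.)

16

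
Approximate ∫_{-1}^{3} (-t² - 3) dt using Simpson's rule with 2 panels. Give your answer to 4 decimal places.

-21.3333

h = (3 − (-1))/2 = 2.
Nodes t₀,…,t₂ = -1, 1, 3.
f(t) = -t² - 3: f₀=-4, f₁=-4, f₂=-12.
(h/3)·[f₀ + 4f₁ + f₂] = 0.666667·(-32) = -21.3333.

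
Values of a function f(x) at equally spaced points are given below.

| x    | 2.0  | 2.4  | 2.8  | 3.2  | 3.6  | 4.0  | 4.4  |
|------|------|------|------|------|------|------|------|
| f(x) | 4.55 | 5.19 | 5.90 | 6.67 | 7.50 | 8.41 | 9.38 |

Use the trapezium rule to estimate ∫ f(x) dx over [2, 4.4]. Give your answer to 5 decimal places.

16.25400

h = 0.4, n = 6.
(h/2)·[y₀ + 2y₁ + 2y₂ + 2y₃ + 2y₄ + 2y₅ + y₆] = 0.2·(81.27) = 16.25400.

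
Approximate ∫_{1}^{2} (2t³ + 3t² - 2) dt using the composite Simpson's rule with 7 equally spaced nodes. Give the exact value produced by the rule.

h = (2 − 1)/6 = 0.166667.
Nodes t₀,…,t₆ = 1, 1.166667, 1.333333, 1.5, 1.666667, 1.833333, 2.
f(t) = 2t³ + 3t² - 2: f₀=3, f₁=5.259259, f₂=8.074074, f₃=11.5, f₄=15.592593, f₅=20.407407, f₆=26.
(h/3)·[f₀ + 4f₁ + 2f₂ + 4f₃ + 2f₄ + 4f₅ + f₆] = 0.055556·(225) = 12.5.

12.5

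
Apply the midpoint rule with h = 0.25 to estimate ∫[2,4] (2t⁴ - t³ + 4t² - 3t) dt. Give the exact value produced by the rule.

392.3525390625

h = (4 − 2)/8 = 0.25.
Midpoints m₁,…,m₈ = 2.125, 2.375, 2.625, 2.875, 3.125, 3.375, 3.625, 3.875.
f(m₁)=42.87353515625, f(m₂)=65.67431640625, f(m₃)=96.56103515625, f(m₄)=137.31494140625, f(m₅)=189.90478515625, f(m₆)=256.48681640625, f(m₇)=339.40478515625, f(m₈)=441.18994140625.
h·[f(m₁) + f(m₂) + f(m₃) + f(m₄) + f(m₅) + f(m₆) + f(m₇) + f(m₈)] = 0.25·(1569.41015625) = 392.3525390625.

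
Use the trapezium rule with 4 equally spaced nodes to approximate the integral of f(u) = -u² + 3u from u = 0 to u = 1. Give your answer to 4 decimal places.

h = (1 − 0)/3 = 0.333333.
Nodes u₀,…,u₃ = 0, 0.333333, 0.666667, 1.
f(u) = -u² + 3u: f₀=0, f₁=0.888889, f₂=1.555556, f₃=2.
(h/2)·[f₀ + 2f₁ + 2f₂ + f₃] = 0.166667·(6.888889) = 1.1481.

1.1481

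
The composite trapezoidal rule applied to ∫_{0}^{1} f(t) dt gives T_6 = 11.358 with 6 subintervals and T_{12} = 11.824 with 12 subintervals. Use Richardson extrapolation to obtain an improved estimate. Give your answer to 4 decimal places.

11.9793

R = (4·T_{12} − T_6) / 3 = (4·11.824 − 11.358)/3 = (35.938)/3 = 11.9793.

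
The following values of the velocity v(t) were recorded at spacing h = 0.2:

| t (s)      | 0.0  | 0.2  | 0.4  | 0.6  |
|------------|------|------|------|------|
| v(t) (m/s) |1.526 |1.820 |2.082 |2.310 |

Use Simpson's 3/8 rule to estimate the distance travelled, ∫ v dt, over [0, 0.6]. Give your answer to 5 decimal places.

h = 0.2, n = 3.
(3h/8)·[y₀ + 3y₁ + 3y₂ + y₃] = 0.075·(15.542) = 1.16565.

1.16565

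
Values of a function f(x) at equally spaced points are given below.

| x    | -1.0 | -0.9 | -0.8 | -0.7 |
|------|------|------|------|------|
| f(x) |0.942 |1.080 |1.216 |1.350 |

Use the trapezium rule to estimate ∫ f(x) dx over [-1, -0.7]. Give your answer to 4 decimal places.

h = 0.1, n = 3.
(h/2)·[y₀ + 2y₁ + 2y₂ + y₃] = 0.05·(6.884) = 0.3442.

0.3442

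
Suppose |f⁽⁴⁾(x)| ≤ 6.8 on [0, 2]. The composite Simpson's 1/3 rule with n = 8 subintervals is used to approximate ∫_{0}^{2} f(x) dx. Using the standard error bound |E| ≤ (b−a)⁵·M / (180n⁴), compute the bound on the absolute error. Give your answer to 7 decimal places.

0.0002951

|E| ≤ (2)⁵·6.8 / (180·8⁴) = 217.6/737280 = 0.0002951.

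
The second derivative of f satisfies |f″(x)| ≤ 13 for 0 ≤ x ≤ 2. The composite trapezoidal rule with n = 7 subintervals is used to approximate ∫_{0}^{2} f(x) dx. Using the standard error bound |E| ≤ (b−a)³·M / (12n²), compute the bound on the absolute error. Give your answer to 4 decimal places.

0.1769

|E| ≤ (2)³·13 / (12·7²) = 104/588 = 0.1769.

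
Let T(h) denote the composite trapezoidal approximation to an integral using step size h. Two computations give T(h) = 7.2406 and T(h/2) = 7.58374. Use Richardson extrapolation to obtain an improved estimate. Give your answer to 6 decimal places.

7.698120

R = (4·T(h/2) − T(h)) / 3 = (4·7.58374 − 7.2406)/3 = (23.09436)/3 = 7.698120.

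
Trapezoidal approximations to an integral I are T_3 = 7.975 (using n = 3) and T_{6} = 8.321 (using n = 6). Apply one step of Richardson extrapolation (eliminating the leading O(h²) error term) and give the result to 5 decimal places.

R = (4·T_{6} − T_3) / 3 = (4·8.321 − 7.975)/3 = (25.309)/3 = 8.43633.

8.43633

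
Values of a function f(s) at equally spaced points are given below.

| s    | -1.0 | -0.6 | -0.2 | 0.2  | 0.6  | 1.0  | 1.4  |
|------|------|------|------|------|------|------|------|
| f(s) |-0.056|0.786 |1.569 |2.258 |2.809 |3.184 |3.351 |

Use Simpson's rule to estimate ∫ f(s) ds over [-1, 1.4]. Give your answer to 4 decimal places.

4.9284

h = 0.4, n = 6.
(h/3)·[y₀ + 4y₁ + 2y₂ + 4y₃ + 2y₄ + 4y₅ + y₆] = 0.133333·(36.963) = 4.9284.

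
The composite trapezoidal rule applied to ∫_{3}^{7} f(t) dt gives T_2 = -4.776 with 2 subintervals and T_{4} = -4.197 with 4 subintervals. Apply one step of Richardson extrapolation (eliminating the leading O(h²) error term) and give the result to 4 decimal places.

R = (4·T_{4} − T_2) / 3 = (4·(-4.197) − (-4.776))/3 = (-12.012)/3 = -4.0040.

-4.0040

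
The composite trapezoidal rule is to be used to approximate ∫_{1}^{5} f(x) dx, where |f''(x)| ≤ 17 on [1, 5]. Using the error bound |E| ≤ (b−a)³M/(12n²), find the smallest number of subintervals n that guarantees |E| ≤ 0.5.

Need 1088/(12n²) ≤ 0.5.
n² ≥ 1088/(12·0.5) = 181.333 ⇒ n ≥ 13.4660, so the smallest n is 14.

14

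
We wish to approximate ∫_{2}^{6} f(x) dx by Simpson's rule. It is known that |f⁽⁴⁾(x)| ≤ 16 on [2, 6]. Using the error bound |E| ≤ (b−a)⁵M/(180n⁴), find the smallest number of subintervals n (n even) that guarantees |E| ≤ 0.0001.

Need 16384/(180n⁴) ≤ 0.0001.
n⁴ ≥ 16384/(180·0.0001) = 910222 ⇒ n ≥ 30.8878, so the smallest even n is 32. (n must be even for Simpson's rule.)

32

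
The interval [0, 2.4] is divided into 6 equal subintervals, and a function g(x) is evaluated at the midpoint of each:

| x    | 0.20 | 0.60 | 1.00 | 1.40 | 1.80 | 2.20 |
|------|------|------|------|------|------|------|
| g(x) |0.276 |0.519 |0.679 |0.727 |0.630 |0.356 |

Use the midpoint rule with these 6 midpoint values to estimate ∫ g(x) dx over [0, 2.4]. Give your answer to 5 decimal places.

1.27480

h = 0.4, n = 6.
h·[y(m₁) + y(m₂) + y(m₃) + y(m₄) + y(m₅) + y(m₆)] = 0.4·(3.187) = 1.27480.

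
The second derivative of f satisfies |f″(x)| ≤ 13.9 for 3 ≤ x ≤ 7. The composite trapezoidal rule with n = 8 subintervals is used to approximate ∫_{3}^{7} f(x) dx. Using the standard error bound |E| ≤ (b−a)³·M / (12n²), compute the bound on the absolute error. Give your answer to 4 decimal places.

1.1583

|E| ≤ (4)³·13.9 / (12·8²) = 889.6/768 = 1.1583.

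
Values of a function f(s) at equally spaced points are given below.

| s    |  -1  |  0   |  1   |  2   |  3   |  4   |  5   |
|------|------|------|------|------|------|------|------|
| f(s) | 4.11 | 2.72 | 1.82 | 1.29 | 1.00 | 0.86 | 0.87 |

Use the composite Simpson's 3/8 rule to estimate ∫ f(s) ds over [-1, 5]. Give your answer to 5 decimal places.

h = 1, n = 6.
(3h/8)·[y₀ + 3y₁ + 3y₂ + 2y₃ + 3y₄ + 3y₅ + y₆] = 0.375·(26.76) = 10.03500.

10.03500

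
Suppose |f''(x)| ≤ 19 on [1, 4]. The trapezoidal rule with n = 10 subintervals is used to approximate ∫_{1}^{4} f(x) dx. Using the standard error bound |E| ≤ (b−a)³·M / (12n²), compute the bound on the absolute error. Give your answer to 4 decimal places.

0.4275

|E| ≤ (3)³·19 / (12·10²) = 513/1200 = 0.4275.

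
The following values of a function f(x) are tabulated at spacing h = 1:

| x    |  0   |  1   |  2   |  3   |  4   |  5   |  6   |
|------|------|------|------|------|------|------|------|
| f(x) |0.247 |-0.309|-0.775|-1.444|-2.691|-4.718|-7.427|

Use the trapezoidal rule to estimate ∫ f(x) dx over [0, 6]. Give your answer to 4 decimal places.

h = 1, n = 6.
(h/2)·[y₀ + 2y₁ + 2y₂ + 2y₃ + 2y₄ + 2y₅ + y₆] = 0.5·(-27.054) = -13.5270.

-13.5270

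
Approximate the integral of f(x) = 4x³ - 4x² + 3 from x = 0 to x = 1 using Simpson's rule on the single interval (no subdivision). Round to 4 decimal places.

2.6667

S = (b−a)/6 · [f(0) + 4f(0.5) + f(1)] = 0.166667·[3 + 4·2.5 + 3] = 2.6667.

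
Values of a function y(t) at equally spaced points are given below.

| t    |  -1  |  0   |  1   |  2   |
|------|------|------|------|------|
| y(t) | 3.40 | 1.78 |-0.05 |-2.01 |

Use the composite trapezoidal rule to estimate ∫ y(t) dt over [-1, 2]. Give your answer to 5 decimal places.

2.42500

h = 1, n = 3.
(h/2)·[y₀ + 2y₁ + 2y₂ + y₃] = 0.5·(4.85) = 2.42500.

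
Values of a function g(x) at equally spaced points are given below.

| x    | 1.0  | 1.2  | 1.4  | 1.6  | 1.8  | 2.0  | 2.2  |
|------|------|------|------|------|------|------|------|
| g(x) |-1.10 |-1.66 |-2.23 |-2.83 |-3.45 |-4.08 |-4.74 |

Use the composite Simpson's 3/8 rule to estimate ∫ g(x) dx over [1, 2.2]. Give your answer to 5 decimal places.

h = 0.2, n = 6.
(3h/8)·[y₀ + 3y₁ + 3y₂ + 2y₃ + 3y₄ + 3y₅ + y₆] = 0.075·(-45.76) = -3.43200.

-3.43200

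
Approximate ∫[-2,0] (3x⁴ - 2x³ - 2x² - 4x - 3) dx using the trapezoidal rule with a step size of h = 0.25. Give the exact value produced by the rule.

24.44921875

h = (0 − (-2))/8 = 0.25.
Nodes x₀,…,x₈ = -2, -1.75, -1.5, -1.25, -1, -0.75, -0.5, -0.25, 0.
f(x) = 3x⁴ - 2x³ - 2x² - 4x - 3: f₀=61, f₁=36.73046875, f₂=20.4375, f₃=10.10546875, f₄=4, f₅=0.66796875, f₆=-1.0625, f₇=-2.08203125, f₈=-3.
(h/2)·[f₀ + 2f₁ + 2f₂ + 2f₃ + 2f₄ + 2f₅ + 2f₆ + 2f₇ + f₈] = 0.125·(195.59375) = 24.44921875.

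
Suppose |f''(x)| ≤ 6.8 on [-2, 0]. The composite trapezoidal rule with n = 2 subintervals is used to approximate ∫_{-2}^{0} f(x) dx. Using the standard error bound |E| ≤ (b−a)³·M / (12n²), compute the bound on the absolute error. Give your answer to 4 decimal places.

1.1333

|E| ≤ (2)³·6.8 / (12·2²) = 54.4/48 = 1.1333.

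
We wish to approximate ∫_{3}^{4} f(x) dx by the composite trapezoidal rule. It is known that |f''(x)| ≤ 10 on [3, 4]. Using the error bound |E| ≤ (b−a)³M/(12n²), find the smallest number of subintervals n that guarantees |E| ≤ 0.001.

Need 10/(12n²) ≤ 0.001.
n² ≥ 10/(12·0.001) = 833.333 ⇒ n ≥ 28.8675, so the smallest n is 29.

29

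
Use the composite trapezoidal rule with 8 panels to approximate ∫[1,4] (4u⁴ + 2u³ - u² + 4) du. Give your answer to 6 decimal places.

h = (4 − 1)/8 = 0.375.
Nodes u₀,…,u₈ = 1, 1.375, 1.75, 2.125, 2.5, 2.875, 3.25, 3.625, 4.
f(u) = 4u⁴ + 2u³ - u² + 4: f₀=9, f₁=21.6064453125, f₂=49.171875, f₃=100.2392578125, f₄=185.25, f₅=316.5439453125, f₆=508.359375, f₇=776.8330078125, f₈=1140.
(h/2)·[f₀ + 2f₁ + 2f₂ + 2f₃ + 2f₄ + 2f₅ + 2f₆ + 2f₇ + f₈] = 0.1875·(5065.0078125) = 949.688965.

949.688965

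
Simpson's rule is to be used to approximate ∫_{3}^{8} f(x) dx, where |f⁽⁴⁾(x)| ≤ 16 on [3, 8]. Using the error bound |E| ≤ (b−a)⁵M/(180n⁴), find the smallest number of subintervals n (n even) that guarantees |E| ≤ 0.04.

Need 50000/(180n⁴) ≤ 0.04.
n⁴ ≥ 50000/(180·0.04) = 6944.44 ⇒ n ≥ 9.1287, so the smallest even n is 10. (n must be even for Simpson's rule.)

10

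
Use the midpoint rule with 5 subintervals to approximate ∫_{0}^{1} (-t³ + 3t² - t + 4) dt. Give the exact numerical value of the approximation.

4.245

h = (1 − 0)/5 = 0.2.
Midpoints m₁,…,m₅ = 0.1, 0.3, 0.5, 0.7, 0.9.
f(m₁)=3.929, f(m₂)=3.943, f(m₃)=4.125, f(m₄)=4.427, f(m₅)=4.801.
h·[f(m₁) + f(m₂) + f(m₃) + f(m₄) + f(m₅)] = 0.2·(21.225) = 4.245.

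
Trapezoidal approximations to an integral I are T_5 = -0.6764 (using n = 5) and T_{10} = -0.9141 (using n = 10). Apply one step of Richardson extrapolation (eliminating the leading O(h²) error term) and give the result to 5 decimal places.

R = (4·T_{10} − T_5) / 3 = (4·(-0.9141) − (-0.6764))/3 = (-2.9800)/3 = -0.99333.

-0.99333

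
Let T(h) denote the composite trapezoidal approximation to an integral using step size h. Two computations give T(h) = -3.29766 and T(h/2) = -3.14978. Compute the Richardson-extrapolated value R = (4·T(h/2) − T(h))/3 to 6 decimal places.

R = (4·T(h/2) − T(h)) / 3 = (4·(-3.14978) − (-3.29766))/3 = (-9.30146)/3 = -3.100487.

-3.100487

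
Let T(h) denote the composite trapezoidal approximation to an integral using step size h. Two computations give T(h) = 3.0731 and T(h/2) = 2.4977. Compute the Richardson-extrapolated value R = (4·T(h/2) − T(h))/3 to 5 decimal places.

R = (4·T(h/2) − T(h)) / 3 = (4·2.4977 − 3.0731)/3 = (6.9177)/3 = 2.30590.

2.30590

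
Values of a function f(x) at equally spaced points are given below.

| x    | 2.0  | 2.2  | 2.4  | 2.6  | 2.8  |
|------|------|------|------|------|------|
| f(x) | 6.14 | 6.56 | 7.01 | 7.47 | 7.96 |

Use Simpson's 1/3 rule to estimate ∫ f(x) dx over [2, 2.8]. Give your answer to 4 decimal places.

5.6160

h = 0.2, n = 4.
(h/3)·[y₀ + 4y₁ + 2y₂ + 4y₃ + y₄] = 0.066667·(84.24) = 5.6160.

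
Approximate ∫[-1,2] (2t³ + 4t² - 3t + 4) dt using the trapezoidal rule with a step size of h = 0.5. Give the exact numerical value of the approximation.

27.875

h = (2 − (-1))/6 = 0.5.
Nodes t₀,…,t₆ = -1, -0.5, 0, 0.5, 1, 1.5, 2.
f(t) = 2t³ + 4t² - 3t + 4: f₀=9, f₁=6.25, f₂=4, f₃=3.75, f₄=7, f₅=15.25, f₆=30.
(h/2)·[f₀ + 2f₁ + 2f₂ + 2f₃ + 2f₄ + 2f₅ + f₆] = 0.25·(111.5) = 27.875.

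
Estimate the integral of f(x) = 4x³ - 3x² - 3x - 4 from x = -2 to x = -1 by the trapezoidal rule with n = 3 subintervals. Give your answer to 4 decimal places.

-21.8889

h = (-1 − (-2))/3 = 0.333333.
Nodes x₀,…,x₃ = -2, -1.666667, -1.333333, -1.
f(x) = 4x³ - 3x² - 3x - 4: f₀=-42, f₁=-25.851852, f₂=-14.814815, f₃=-8.
(h/2)·[f₀ + 2f₁ + 2f₂ + f₃] = 0.166667·(-131.333333) = -21.8889.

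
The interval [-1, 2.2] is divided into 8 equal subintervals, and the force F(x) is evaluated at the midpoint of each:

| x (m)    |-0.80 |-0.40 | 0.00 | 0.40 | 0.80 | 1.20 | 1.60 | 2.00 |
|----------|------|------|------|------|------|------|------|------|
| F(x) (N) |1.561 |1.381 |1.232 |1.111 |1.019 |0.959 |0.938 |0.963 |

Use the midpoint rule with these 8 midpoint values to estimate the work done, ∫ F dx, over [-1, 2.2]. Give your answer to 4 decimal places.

h = 0.4, n = 8.
h·[y(m₁) + y(m₂) + y(m₃) + y(m₄) + y(m₅) + y(m₆) + y(m₇) + y(m₈)] = 0.4·(9.164) = 3.6656.

3.6656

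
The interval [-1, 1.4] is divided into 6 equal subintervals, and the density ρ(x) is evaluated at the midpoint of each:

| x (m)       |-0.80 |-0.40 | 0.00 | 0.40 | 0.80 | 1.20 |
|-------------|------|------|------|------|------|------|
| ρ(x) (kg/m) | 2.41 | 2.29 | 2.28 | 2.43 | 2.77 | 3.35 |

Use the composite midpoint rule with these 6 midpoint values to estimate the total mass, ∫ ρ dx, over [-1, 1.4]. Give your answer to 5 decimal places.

6.21200

h = 0.4, n = 6.
h·[y(m₁) + y(m₂) + y(m₃) + y(m₄) + y(m₅) + y(m₆)] = 0.4·(15.53) = 6.21200.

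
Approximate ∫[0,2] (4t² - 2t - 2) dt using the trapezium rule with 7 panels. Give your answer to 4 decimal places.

2.7755

h = (2 − 0)/7 = 0.285714.
Nodes t₀,…,t₇ = 0, 0.285714, 0.571429, 0.857143, 1.142857, 1.428571, 1.714286, 2.
f(t) = 4t² - 2t - 2: f₀=-2, f₁=-2.244898, f₂=-1.836735, f₃=-0.775510, f₄=0.938776, f₅=3.306122, f₆=6.326531, f₇=10.
(h/2)·[f₀ + 2f₁ + 2f₂ + 2f₃ + 2f₄ + 2f₅ + 2f₆ + f₇] = 0.142857·(19.428571) = 2.7755.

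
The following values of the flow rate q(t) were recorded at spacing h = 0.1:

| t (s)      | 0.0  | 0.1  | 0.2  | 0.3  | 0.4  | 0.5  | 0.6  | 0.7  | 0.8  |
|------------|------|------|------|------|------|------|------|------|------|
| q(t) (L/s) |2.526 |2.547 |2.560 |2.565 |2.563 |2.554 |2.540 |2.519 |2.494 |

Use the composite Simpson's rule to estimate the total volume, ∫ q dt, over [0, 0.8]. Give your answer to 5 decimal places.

2.03620

h = 0.1, n = 8.
(h/3)·[y₀ + 4y₁ + 2y₂ + 4y₃ + 2y₄ + 4y₅ + 2y₆ + 4y₇ + y₈] = 0.033333·(61.086) = 2.03620.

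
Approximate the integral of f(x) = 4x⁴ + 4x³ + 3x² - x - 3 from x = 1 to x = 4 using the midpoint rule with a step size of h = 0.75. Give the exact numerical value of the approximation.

h = (4 − 1)/4 = 0.75.
Midpoints m₁,…,m₄ = 1.375, 2.125, 2.875, 3.625.
f(m₁)=25.9931640625, f(m₂)=128.3681640625, f(m₃)=387.2587890625, f(m₄)=914.0400390625.
h·[f(m₁) + f(m₂) + f(m₃) + f(m₄)] = 0.75·(1455.66015625) = 1091.7451171875.

1091.7451171875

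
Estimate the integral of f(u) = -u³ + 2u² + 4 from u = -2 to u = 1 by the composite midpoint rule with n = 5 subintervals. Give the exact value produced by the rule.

21.435

h = (1 − (-2))/5 = 0.6.
Midpoints m₁,…,m₅ = -1.7, -1.1, -0.5, 0.1, 0.7.
f(m₁)=14.693, f(m₂)=7.751, f(m₃)=4.625, f(m₄)=4.019, f(m₅)=4.637.
h·[f(m₁) + f(m₂) + f(m₃) + f(m₄) + f(m₅)] = 0.6·(35.725) = 21.435.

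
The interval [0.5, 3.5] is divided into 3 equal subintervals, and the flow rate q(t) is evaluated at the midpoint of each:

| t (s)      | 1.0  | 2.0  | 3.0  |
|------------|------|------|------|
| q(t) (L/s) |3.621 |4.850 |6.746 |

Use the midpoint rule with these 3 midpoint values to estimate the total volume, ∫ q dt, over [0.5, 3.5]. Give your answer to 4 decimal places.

h = 1, n = 3.
h·[y(m₁) + y(m₂) + y(m₃)] = 1·(15.217) = 15.2170.

15.2170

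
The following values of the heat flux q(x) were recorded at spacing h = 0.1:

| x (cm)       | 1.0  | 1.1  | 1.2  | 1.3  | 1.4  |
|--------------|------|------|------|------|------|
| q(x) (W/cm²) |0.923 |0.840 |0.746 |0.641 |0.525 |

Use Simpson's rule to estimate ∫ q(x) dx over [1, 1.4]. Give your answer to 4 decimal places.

h = 0.1, n = 4.
(h/3)·[y₀ + 4y₁ + 2y₂ + 4y₃ + y₄] = 0.033333·(8.864) = 0.2955.

0.2955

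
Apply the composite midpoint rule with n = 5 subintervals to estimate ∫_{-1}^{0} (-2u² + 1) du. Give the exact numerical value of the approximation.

0.34

h = (0 − (-1))/5 = 0.2.
Midpoints m₁,…,m₅ = -0.9, -0.7, -0.5, -0.3, -0.1.
f(m₁)=-0.62, f(m₂)=0.02, f(m₃)=0.5, f(m₄)=0.82, f(m₅)=0.98.
h·[f(m₁) + f(m₂) + f(m₃) + f(m₄) + f(m₅)] = 0.2·(1.7) = 0.34.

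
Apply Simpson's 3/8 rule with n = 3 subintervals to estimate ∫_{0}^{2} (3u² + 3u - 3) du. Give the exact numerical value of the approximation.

8

h = (2 − 0)/3 = 0.666667.
Nodes u₀,…,u₃ = 0, 0.666667, 1.333333, 2.
f(u) = 3u² + 3u - 3: f₀=-3, f₁=0.333333, f₂=6.333333, f₃=15.
(3h/8)·[f₀ + 3f₁ + 3f₂ + f₃] = 0.25·(32) = 8.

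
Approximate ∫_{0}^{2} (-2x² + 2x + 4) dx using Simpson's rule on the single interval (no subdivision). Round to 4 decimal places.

S = (b−a)/6 · [f(0) + 4f(1) + f(2)] = 0.333333·[4 + 4·4 + 0] = 6.6667.

6.6667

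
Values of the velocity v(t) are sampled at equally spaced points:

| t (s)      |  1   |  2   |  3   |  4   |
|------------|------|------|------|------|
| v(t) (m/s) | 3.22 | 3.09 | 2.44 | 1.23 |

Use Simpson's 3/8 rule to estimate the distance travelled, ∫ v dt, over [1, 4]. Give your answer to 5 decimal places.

h = 1, n = 3.
(3h/8)·[y₀ + 3y₁ + 3y₂ + y₃] = 0.375·(21.04) = 7.89000.

7.89000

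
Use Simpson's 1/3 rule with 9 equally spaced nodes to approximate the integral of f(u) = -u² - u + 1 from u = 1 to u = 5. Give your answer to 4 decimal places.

-49.3333

h = (5 − 1)/8 = 0.5.
Nodes u₀,…,u₈ = 1, 1.5, 2, 2.5, 3, 3.5, 4, 4.5, 5.
f(u) = -u² - u + 1: f₀=-1, f₁=-2.75, f₂=-5, f₃=-7.75, f₄=-11, f₅=-14.75, f₆=-19, f₇=-23.75, f₈=-29.
(h/3)·[f₀ + 4f₁ + 2f₂ + 4f₃ + 2f₄ + 4f₅ + 2f₆ + 4f₇ + f₈] = 0.166667·(-296) = -49.3333.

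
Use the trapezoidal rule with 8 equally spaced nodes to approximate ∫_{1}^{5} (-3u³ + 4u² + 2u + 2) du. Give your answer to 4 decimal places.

-275.6735

h = (5 − 1)/7 = 0.571429.
Nodes u₀,…,u₇ = 1, 1.571429, 2.142857, 2.714286, 3.285714, 3.857143, 4.428571, 5.
f(u) = -3u³ + 4u² + 2u + 2: f₀=5, f₁=3.379009, f₂=-4.865889, f₃=-23.093294, f₄=-54.661808, f₅=-102.930029, f₆=-171.256560, f₇=-263.
(h/2)·[f₀ + 2f₁ + 2f₂ + 2f₃ + 2f₄ + 2f₅ + 2f₆ + f₇] = 0.285714·(-964.857143) = -275.6735.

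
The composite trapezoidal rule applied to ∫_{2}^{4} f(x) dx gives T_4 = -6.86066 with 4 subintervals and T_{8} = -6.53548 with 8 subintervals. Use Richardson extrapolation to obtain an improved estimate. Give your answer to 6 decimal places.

-6.427087

R = (4·T_{8} − T_4) / 3 = (4·(-6.53548) − (-6.86066))/3 = (-19.28126)/3 = -6.427087.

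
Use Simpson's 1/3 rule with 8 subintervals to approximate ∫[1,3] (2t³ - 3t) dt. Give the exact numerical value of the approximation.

h = (3 − 1)/8 = 0.25.
Nodes t₀,…,t₈ = 1, 1.25, 1.5, 1.75, 2, 2.25, 2.5, 2.75, 3.
f(t) = 2t³ - 3t: f₀=-1, f₁=0.15625, f₂=2.25, f₃=5.46875, f₄=10, f₅=16.03125, f₆=23.75, f₇=33.34375, f₈=45.
(h/3)·[f₀ + 4f₁ + 2f₂ + 4f₃ + 2f₄ + 4f₅ + 2f₆ + 4f₇ + f₈] = 0.083333·(336) = 28.

28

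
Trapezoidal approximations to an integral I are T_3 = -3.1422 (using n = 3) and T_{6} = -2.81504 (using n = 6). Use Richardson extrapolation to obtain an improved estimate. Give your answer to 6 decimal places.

R = (4·T_{6} − T_3) / 3 = (4·(-2.81504) − (-3.1422))/3 = (-8.11796)/3 = -2.705987.

-2.705987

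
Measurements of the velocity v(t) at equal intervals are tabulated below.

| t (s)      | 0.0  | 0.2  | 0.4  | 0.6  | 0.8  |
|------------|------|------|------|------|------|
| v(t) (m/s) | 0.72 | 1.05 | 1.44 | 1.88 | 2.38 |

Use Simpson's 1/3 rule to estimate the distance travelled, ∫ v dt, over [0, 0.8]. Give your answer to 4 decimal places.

h = 0.2, n = 4.
(h/3)·[y₀ + 4y₁ + 2y₂ + 4y₃ + y₄] = 0.066667·(17.70) = 1.1800.

1.1800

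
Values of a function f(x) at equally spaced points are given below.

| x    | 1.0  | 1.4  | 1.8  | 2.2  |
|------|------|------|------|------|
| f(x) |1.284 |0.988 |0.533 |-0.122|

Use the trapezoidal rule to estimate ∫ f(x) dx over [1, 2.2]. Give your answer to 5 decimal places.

0.84080

h = 0.4, n = 3.
(h/2)·[y₀ + 2y₁ + 2y₂ + y₃] = 0.2·(4.204) = 0.84080.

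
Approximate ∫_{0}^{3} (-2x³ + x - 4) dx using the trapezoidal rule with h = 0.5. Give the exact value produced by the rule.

-49.125

h = (3 − 0)/6 = 0.5.
Nodes x₀,…,x₆ = 0, 0.5, 1, 1.5, 2, 2.5, 3.
f(x) = -2x³ + x - 4: f₀=-4, f₁=-3.75, f₂=-5, f₃=-9.25, f₄=-18, f₅=-32.75, f₆=-55.
(h/2)·[f₀ + 2f₁ + 2f₂ + 2f₃ + 2f₄ + 2f₅ + f₆] = 0.25·(-196.5) = -49.125.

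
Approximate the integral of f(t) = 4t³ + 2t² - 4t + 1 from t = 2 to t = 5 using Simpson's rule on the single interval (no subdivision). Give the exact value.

648

S = (b−a)/6 · [f(2) + 4f(3.5) + f(5)] = 0.5·[33 + 4·183 + 531] = 648.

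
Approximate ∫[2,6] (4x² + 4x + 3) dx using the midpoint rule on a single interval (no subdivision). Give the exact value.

M = (b−a)·f(4) = 4·(83) = 332.

332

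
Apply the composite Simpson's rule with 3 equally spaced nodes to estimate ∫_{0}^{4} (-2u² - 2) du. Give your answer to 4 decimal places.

-50.6667

h = (4 − 0)/2 = 2.
Nodes u₀,…,u₂ = 0, 2, 4.
f(u) = -2u² - 2: f₀=-2, f₁=-10, f₂=-34.
(h/3)·[f₀ + 4f₁ + f₂] = 0.666667·(-76) = -50.6667.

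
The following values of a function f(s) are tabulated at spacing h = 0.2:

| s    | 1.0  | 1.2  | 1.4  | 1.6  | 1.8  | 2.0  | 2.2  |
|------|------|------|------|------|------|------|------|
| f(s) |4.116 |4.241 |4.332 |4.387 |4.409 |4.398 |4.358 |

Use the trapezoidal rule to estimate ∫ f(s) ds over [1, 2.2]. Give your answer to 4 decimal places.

h = 0.2, n = 6.
(h/2)·[y₀ + 2y₁ + 2y₂ + 2y₃ + 2y₄ + 2y₅ + y₆] = 0.1·(52.008) = 5.2008.

5.2008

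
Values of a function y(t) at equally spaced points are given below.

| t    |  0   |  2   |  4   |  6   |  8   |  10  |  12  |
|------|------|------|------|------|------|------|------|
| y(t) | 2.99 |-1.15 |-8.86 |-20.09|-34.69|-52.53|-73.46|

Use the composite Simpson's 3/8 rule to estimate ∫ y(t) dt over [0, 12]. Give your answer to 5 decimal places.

-301.75500

h = 2, n = 6.
(3h/8)·[y₀ + 3y₁ + 3y₂ + 2y₃ + 3y₄ + 3y₅ + y₆] = 0.75·(-402.34) = -301.75500.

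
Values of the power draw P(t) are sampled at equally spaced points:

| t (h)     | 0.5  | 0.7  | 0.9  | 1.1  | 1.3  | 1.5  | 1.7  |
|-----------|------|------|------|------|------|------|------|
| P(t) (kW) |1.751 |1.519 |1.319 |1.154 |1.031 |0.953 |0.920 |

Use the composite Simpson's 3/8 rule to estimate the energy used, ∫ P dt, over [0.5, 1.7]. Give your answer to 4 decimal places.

h = 0.2, n = 6.
(3h/8)·[y₀ + 3y₁ + 3y₂ + 2y₃ + 3y₄ + 3y₅ + y₆] = 0.075·(19.445) = 1.4584.

1.4584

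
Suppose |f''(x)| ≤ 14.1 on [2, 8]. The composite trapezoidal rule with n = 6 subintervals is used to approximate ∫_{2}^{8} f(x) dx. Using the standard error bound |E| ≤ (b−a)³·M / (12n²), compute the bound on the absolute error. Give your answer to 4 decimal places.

|E| ≤ (6)³·14.1 / (12·6²) = 3045.6/432 = 7.0500.

7.0500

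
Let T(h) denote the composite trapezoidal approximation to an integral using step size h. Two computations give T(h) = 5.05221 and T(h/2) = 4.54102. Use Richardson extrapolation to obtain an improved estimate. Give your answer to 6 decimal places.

R = (4·T(h/2) − T(h)) / 3 = (4·4.54102 − 5.05221)/3 = (13.11187)/3 = 4.370623.

4.370623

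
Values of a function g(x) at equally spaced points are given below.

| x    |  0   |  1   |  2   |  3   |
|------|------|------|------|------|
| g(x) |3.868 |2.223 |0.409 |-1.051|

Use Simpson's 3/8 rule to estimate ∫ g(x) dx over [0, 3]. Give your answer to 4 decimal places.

h = 1, n = 3.
(3h/8)·[y₀ + 3y₁ + 3y₂ + y₃] = 0.375·(10.713) = 4.0174.

4.0174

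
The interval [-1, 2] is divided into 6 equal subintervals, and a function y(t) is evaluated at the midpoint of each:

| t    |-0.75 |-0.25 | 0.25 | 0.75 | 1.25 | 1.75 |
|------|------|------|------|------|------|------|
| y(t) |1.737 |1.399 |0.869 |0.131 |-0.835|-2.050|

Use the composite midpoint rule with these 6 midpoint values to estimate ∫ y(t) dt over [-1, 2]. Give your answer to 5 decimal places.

h = 0.5, n = 6.
h·[y(m₁) + y(m₂) + y(m₃) + y(m₄) + y(m₅) + y(m₆)] = 0.5·(1.251) = 0.62550.

0.62550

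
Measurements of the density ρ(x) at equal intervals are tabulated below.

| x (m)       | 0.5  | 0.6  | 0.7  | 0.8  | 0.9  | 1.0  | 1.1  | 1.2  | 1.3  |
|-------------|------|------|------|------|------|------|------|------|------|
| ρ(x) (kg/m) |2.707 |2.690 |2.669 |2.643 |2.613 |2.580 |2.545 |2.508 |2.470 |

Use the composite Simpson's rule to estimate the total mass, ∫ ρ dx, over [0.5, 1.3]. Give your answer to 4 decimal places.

h = 0.1, n = 8.
(h/3)·[y₀ + 4y₁ + 2y₂ + 4y₃ + 2y₄ + 4y₅ + 2y₆ + 4y₇ + y₈] = 0.033333·(62.515) = 2.0838.

2.0838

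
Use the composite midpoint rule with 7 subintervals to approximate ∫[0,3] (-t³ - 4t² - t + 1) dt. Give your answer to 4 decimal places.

-57.3597

h = (3 − 0)/7 = 0.428571.
Midpoints m₁,…,m₇ = 0.214286, 0.642857, 1.071429, 1.5, 1.928571, 2.357143, 2.785714.
f(m₁)=0.592201, f(m₂)=-1.561589, f(m₃)=-5.893222, f(m₄)=-12.875, f(m₅)=-22.979227, f(m₆)=-36.678207, f(m₇)=-54.444242.
h·[f(m₁) + f(m₂) + f(m₃) + f(m₄) + f(m₅) + f(m₆) + f(m₇)] = 0.428571·(-133.839286) = -57.3597.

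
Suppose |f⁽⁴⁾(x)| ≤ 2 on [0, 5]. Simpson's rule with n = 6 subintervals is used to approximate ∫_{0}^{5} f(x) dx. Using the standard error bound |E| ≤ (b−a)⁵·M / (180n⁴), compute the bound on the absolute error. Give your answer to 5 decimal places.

|E| ≤ (5)⁵·2 / (180·6⁴) = 6250/233280 = 0.02679.

0.02679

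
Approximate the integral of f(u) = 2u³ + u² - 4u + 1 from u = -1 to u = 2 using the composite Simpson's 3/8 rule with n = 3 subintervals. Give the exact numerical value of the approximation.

7.5

h = (2 − (-1))/3 = 1.
Nodes u₀,…,u₃ = -1, 0, 1, 2.
f(u) = 2u³ + u² - 4u + 1: f₀=4, f₁=1, f₂=0, f₃=13.
(3h/8)·[f₀ + 3f₁ + 3f₂ + f₃] = 0.375·(20) = 7.5.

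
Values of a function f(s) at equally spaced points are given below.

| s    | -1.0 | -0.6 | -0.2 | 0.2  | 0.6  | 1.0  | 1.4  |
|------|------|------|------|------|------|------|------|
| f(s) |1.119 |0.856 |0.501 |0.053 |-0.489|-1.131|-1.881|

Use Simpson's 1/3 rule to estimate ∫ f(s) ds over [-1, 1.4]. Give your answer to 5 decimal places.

-0.21680

h = 0.4, n = 6.
(h/3)·[y₀ + 4y₁ + 2y₂ + 4y₃ + 2y₄ + 4y₅ + y₆] = 0.133333·(-1.626) = -0.21680.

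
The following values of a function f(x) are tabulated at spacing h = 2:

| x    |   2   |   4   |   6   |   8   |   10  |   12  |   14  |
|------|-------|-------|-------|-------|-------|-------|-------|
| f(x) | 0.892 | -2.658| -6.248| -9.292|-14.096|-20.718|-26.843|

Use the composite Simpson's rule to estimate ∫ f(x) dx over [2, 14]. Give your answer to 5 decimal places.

h = 2, n = 6.
(h/3)·[y₀ + 4y₁ + 2y₂ + 4y₃ + 2y₄ + 4y₅ + y₆] = 0.666667·(-197.311) = -131.54067.

-131.54067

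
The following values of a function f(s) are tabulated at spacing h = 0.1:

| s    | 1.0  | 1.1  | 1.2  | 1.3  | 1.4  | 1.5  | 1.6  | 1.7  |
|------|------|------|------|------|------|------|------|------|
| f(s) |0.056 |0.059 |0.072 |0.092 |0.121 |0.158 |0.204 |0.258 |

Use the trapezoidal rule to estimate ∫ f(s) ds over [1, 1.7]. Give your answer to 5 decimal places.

h = 0.1, n = 7.
(h/2)·[y₀ + 2y₁ + 2y₂ + 2y₃ + 2y₄ + 2y₅ + 2y₆ + y₇] = 0.05·(1.726) = 0.08630.

0.08630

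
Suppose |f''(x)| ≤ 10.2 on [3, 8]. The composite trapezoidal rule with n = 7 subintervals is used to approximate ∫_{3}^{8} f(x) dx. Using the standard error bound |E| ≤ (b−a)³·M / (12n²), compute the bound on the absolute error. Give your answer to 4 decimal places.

|E| ≤ (5)³·10.2 / (12·7²) = 1275/588 = 2.1684.

2.1684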